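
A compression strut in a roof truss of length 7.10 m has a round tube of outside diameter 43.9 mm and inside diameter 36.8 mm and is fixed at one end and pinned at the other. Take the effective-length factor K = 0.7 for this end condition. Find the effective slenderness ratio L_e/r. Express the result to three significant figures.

d_o = 43.9 mm, d_i = 36.8 mm
I = π(d_o⁴ − d_i⁴)/64 = π(43.9⁴ − 36.80⁴)/64 = 9.229×10^4 mm⁴
A = 450.0 mm²;  r_min = √(I/A) = √(9.229×10^4/450.0) = 14.32 mm
L_e = K·L = 0.7 × 7.10 m = 4.970 m = 4970.0 mm
λ = L_e / r_min = 4970.0 / 14.32 = 347

λ ≈ 347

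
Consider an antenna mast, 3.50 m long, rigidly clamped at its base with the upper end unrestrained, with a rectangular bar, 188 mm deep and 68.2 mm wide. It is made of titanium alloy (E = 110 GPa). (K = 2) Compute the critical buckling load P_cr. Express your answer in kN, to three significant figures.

Buckling occurs about the weak axis: I_min = h·b³/12 with b = 68.2 mm (the shorter side).
I_min = 188×68.2³/12 = 4.970×10^6 mm⁴
I = 4.970×10^6 mm⁴ = 4.970×10^-6 m⁴
Effective length L_e = K·L = 2 × 3.50 = 7.000 m
P_cr = π²EI / L_e² = π² × 110×10⁹ × 4.970×10^-6 / 7.000² = 1.101×10^5 N

P_cr ≈ 110 kN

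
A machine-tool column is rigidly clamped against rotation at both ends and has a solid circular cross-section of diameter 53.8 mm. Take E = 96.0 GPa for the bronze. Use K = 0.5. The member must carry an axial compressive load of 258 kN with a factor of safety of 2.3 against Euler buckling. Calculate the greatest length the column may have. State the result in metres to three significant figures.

I = πd⁴/64 = π×53.8⁴/64 = 4.112×10^5 mm⁴
I = 4.112×10^-7 m⁴
Required critical load P_cr = n·P = 2.3 × 258 = 593.4 kN = 5.934×10^5 N
From P_cr = π²EI/(K·L)²:  L = (1/K)·√(π²EI/P_cr) = (1/0.5)·√(π²×9.60×10^10×4.112×10^-7/5.934×10^5)
L = 1.62 m

L_max ≈ 1.62 m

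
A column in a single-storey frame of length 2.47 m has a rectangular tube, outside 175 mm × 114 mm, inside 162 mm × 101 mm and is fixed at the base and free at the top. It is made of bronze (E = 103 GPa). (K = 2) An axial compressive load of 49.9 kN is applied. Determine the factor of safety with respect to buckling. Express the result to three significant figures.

n ≈ 6.43

Weak-axis I_min = (h_o·b_o³ − h_i·b_i³)/12 with b_o = 114, b_i = 101.0 mm (shorter outer/inner sides).
I_min = (175×114³ − 162.0×101.0³)/12 = 7.697×10^6 mm⁴
I = 7.697×10^6 mm⁴ = 7.697×10^-6 m⁴
Effective length L_e = K·L = 2 × 2.47 = 4.940 m
P_cr = π²EI / L_e² = π² × 103×10⁹ × 7.697×10^-6 / 4.940² = 3.206×10^5 N
Factor of safety n = P_cr / P = 320.62 / 49.9 = 6.43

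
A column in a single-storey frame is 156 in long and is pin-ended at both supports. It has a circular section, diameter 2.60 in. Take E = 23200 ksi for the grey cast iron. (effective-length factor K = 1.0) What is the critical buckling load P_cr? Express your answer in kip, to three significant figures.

I = πd⁴/64 = π×2.60⁴/64 = 2.243 in⁴
Effective length L_e = K·L = 1 × 156 = 156.0 in
P_cr = π²EI / L_e² = π² × 23200×10³ × 2.243 / 156.0² = 2.111×10^4 lb

P_cr ≈ 21.1 kip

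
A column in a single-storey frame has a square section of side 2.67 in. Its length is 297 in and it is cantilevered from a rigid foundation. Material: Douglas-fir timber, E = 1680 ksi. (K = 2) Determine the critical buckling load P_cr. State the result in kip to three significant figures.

P_cr ≈ 0.199 kip

I = a⁴/12 = 2.67⁴/12 = 4.235 in⁴
Effective length L_e = K·L = 2 × 297 = 594.0 in
P_cr = π²EI / L_e² = π² × 1680×10³ × 4.235 / 594.0² = 199.0 lb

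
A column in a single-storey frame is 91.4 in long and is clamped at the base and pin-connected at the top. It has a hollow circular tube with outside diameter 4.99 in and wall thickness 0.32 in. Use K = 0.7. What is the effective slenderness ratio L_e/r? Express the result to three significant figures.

Inner diameter d_i = 4.99 − 2×0.32 = 4.350 in
I = π(d_o⁴ − d_i⁴)/64 = π(4.99⁴ − 4.350⁴)/64 = 12.86 in⁴
A = 4.695 in²;  r_min = √(I/A) = √(12.86/4.695) = 1.655 in
L_e = K·L = 0.7 × 91.4 = 63.98 in
λ = L_e / r_min = 63.980 / 1.655 = 38.7

λ ≈ 38.7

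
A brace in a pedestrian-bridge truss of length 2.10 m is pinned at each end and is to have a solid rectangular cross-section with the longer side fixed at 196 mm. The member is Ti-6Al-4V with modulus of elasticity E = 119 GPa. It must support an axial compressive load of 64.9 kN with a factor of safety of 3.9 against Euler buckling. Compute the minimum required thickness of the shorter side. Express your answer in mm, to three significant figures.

b ≈ 38.8 mm

Required P_cr = n·P = 3.9 × 64.9 = 253.1 kN
L_e = K·L = 1 × 2.10 = 2.100 m
Required I = P_cr·L_e²/(π²E) = 2.531×10^5 × 2.100² / (π² × 1.19×10^11) = 9.504×10^-7 m⁴
I_req = 9.504×10^5 mm⁴
Rectangle, weak axis: I_min = h·b³/12 with h = 196 mm fixed  ⇒  b = (12I/h)^(1/3) = 38.8 mm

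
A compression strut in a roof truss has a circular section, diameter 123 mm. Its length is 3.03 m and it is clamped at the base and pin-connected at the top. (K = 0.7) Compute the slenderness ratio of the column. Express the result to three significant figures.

λ ≈ 69.0

For a solid circle r = d/4 = 123/4 = 30.75 mm
L_e = K·L = 0.7 × 3.03 m = 2.121 m = 2121.0 mm
λ = L_e / r_min = 2121.0 / 30.75 = 69.0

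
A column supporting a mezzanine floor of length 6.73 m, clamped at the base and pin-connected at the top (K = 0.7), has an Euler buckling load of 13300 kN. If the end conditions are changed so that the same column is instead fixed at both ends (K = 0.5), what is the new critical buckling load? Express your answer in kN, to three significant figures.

P_cr ≈ 26100 kN

P_cr ∝ 1/K², so P_cr,new = P_cr,old × (K_old/K_new)² = 13300 × (0.7/0.5)²
= 13300 × 1.960 = 26100 kN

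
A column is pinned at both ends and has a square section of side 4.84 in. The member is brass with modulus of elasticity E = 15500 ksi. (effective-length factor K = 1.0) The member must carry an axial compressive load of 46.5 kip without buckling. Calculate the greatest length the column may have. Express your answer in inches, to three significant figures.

L_max ≈ 388 in

I = a⁴/12 = 4.84⁴/12 = 45.73 in⁴
At the buckling limit P_cr = P = 4.650×10^4 lb
From P_cr = π²EI/(K·L)²:  L = (1/K)·√(π²EI/P_cr) = (1/1)·√(π²×1.55×10^7×45.73/4.650×10^4)
L = 388 in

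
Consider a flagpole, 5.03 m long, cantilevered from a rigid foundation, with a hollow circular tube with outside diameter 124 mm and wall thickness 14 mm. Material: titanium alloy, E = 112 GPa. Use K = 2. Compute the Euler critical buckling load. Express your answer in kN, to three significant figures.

P_cr ≈ 81.2 kN

Inner diameter d_i = 124 − 2×14 = 96.00 mm
I = π(d_o⁴ − d_i⁴)/64 = π(124⁴ − 96.00⁴)/64 = 7.436×10^6 mm⁴
I = 7.436×10^6 mm⁴ = 7.436×10^-6 m⁴
Effective length L_e = K·L = 2 × 5.03 = 10.06 m
P_cr = π²EI / L_e² = π² × 112×10⁹ × 7.436×10^-6 / 10.06² = 8.122×10^4 N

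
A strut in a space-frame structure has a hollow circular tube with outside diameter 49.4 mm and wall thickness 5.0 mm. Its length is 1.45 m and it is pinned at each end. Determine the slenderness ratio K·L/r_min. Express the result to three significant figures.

λ ≈ 91.8

Inner diameter d_i = 49.4 − 2×5.0 = 39.40 mm
I = π(d_o⁴ − d_i⁴)/64 = π(49.4⁴ − 39.40⁴)/64 = 1.740×10^5 mm⁴
A = 697.4 mm²;  r_min = √(I/A) = √(1.740×10^5/697.4) = 15.80 mm
L_e = K·L = 1 × 1.45 m = 1.450 m = 1450.0 mm
λ = L_e / r_min = 1450.0 / 15.80 = 91.8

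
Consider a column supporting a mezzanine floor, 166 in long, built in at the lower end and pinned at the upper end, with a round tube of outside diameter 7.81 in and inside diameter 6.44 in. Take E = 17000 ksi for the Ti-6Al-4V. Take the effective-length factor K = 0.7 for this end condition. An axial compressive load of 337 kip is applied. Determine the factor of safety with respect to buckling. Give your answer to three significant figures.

n ≈ 3.62

d_o = 7.81 in, d_i = 6.44 in
I = π(d_o⁴ − d_i⁴)/64 = π(7.81⁴ − 6.440⁴)/64 = 98.20 in⁴
Effective length L_e = K·L = 0.7 × 166 = 116.2 in
P_cr = π²EI / L_e² = π² × 17000×10³ × 98.20 / 116.2² = 1.220×10^6 lb
Factor of safety n = P_cr / P = 1220.2 / 337 = 3.62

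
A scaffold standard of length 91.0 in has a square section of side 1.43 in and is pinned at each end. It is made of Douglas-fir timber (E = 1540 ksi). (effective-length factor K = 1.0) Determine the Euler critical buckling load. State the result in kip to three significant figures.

I = a⁴/12 = 1.43⁴/12 = 0.3485 in⁴
Effective length L_e = K·L = 1 × 91.0 = 91.00 in
P_cr = π²EI / L_e² = π² × 1540×10³ × 0.3485 / 91.00² = 639.6 lb

P_cr ≈ 0.640 kip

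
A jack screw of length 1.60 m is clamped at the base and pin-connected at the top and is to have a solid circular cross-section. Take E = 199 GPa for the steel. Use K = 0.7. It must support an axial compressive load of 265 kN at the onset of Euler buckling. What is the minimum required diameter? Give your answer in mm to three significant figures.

d ≈ 43.1 mm

L_e = K·L = 0.7 × 1.60 = 1.120 m
Required I = P_cr·L_e²/(π²E) = 2.650×10^5 × 1.120² / (π² × 1.99×10^11) = 1.693×10^-7 m⁴
I_req = 1.693×10^5 mm⁴
Solid circle: I = πd⁴/64  ⇒  d = (64I/π)^(1/4) = (64×1.693×10^5/π)^(1/4) = 43.1 mm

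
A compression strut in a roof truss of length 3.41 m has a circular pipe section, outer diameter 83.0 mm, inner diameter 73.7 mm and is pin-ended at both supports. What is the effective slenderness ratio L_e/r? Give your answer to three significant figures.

λ ≈ 123

d_o = 83.0 mm, d_i = 73.7 mm
I = π(d_o⁴ − d_i⁴)/64 = π(83.0⁴ − 73.70⁴)/64 = 8.814×10^5 mm⁴
A = 1.145×10^3 mm²;  r_min = √(I/A) = √(8.814×10^5/1.145×10^3) = 27.75 mm
L_e = K·L = 1 × 3.41 m = 3.410 m = 3410.0 mm
λ = L_e / r_min = 3410.0 / 27.75 = 123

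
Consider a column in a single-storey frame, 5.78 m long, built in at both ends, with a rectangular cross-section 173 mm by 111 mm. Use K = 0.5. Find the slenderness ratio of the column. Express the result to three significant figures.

For a rectangle r_min = b/√12 = 111/√12 = 32.04 mm
L_e = K·L = 0.5 × 5.78 m = 2.890 m = 2890.0 mm
λ = L_e / r_min = 2890.0 / 32.04 = 90.2

λ ≈ 90.2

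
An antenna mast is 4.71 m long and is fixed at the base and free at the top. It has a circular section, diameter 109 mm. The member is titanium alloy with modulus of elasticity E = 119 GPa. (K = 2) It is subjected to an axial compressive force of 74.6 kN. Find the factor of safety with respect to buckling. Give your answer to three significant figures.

I = πd⁴/64 = π×109⁴/64 = 6.929×10^6 mm⁴
I = 6.929×10^6 mm⁴ = 6.929×10^-6 m⁴
Effective length L_e = K·L = 2 × 4.71 = 9.420 m
P_cr = π²EI / L_e² = π² × 119×10⁹ × 6.929×10^-6 / 9.420² = 9.171×10^4 N
Factor of safety n = P_cr / P = 91.711 / 74.6 = 1.23

n ≈ 1.23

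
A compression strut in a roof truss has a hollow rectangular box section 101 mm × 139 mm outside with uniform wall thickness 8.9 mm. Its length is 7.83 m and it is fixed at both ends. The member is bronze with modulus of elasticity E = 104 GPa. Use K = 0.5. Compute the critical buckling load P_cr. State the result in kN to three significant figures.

Inner dimensions: h_i = 139 − 2×8.9 = 121.2 mm, b_i = 101 − 2×8.9 = 83.20 mm
Weak-axis I_min = (h_o·b_o³ − h_i·b_i³)/12 with b_o = 101, b_i = 83.20 mm (shorter outer/inner sides).
I_min = (139×101³ − 121.2×83.20³)/12 = 6.117×10^6 mm⁴
I = 6.117×10^6 mm⁴ = 6.117×10^-6 m⁴
Effective length L_e = K·L = 0.5 × 7.83 = 3.915 m
P_cr = π²EI / L_e² = π² × 104×10⁹ × 6.117×10^-6 / 3.915² = 4.097×10^5 N

P_cr ≈ 410 kN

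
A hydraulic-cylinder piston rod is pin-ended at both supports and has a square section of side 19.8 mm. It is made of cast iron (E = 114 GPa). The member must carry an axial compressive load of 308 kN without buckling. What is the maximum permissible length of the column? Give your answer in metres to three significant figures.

I = a⁴/12 = 19.8⁴/12 = 1.281×10^4 mm⁴
I = 1.281×10^-8 m⁴
At the buckling limit P_cr = P = 3.080×10^5 N
From P_cr = π²EI/(K·L)²:  L = (1/K)·√(π²EI/P_cr) = (1/1)·√(π²×1.14×10^11×1.281×10^-8/3.080×10^5)
L = 0.216 m

L_max ≈ 0.216 m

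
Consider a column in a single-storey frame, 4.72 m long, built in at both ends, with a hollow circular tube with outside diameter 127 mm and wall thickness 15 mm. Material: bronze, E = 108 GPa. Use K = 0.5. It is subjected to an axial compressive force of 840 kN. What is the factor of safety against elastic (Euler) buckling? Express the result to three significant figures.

n ≈ 1.92

Inner diameter d_i = 127 − 2×15 = 97.00 mm
I = π(d_o⁴ − d_i⁴)/64 = π(127⁴ − 97.00⁴)/64 = 8.424×10^6 mm⁴
I = 8.424×10^6 mm⁴ = 8.424×10^-6 m⁴
Effective length L_e = K·L = 0.5 × 4.72 = 2.360 m
P_cr = π²EI / L_e² = π² × 108×10⁹ × 8.424×10^-6 / 2.360² = 1.612×10^6 N
Factor of safety n = P_cr / P = 1612.2 / 840 = 1.92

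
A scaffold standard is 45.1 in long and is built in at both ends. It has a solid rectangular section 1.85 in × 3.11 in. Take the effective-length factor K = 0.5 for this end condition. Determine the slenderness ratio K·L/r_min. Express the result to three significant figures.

For a rectangle r_min = b/√12 = 1.85/√12 = 0.5340 in
L_e = K·L = 0.5 × 45.1 = 22.55 in
λ = L_e / r_min = 22.550 / 0.5340 = 42.2

λ ≈ 42.2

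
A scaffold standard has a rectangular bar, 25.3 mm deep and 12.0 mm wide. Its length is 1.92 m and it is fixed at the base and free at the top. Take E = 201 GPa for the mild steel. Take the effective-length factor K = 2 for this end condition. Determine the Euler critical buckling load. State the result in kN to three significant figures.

Buckling occurs about the weak axis: I_min = h·b³/12 with b = 12.0 mm (the shorter side).
I_min = 25.3×12.0³/12 = 3.643×10^3 mm⁴
I = 3.643×10^3 mm⁴ = 3.643×10^-9 m⁴
Effective length L_e = K·L = 2 × 1.92 = 3.840 m
P_cr = π²EI / L_e² = π² × 201×10⁹ × 3.643×10^-9 / 3.840² = 490.1 N

P_cr ≈ 0.490 kN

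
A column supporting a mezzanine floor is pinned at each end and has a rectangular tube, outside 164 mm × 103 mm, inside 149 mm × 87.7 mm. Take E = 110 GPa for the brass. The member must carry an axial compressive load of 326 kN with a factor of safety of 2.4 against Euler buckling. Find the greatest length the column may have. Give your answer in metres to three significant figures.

Weak-axis I_min = (h_o·b_o³ − h_i·b_i³)/12 with b_o = 103, b_i = 87.70 mm (shorter outer/inner sides).
I_min = (164×103³ − 149.0×87.70³)/12 = 6.559×10^6 mm⁴
I = 6.559×10^-6 m⁴
Required critical load P_cr = n·P = 2.4 × 326 = 782.4 kN = 7.824×10^5 N
From P_cr = π²EI/(K·L)²:  L = (1/K)·√(π²EI/P_cr) = (1/1)·√(π²×1.10×10^11×6.559×10^-6/7.824×10^5)
L = 3.02 m

L_max ≈ 3.02 m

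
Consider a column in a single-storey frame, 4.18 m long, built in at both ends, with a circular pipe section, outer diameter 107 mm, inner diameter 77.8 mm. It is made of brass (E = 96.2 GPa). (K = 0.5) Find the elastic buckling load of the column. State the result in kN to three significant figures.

d_o = 107 mm, d_i = 77.8 mm
I = π(d_o⁴ − d_i⁴)/64 = π(107⁴ − 77.80⁴)/64 = 4.636×10^6 mm⁴
I = 4.636×10^6 mm⁴ = 4.636×10^-6 m⁴
Effective length L_e = K·L = 0.5 × 4.18 = 2.090 m
P_cr = π²EI / L_e² = π² × 96.2×10⁹ × 4.636×10^-6 / 2.090² = 1.008×10^6 N

P_cr ≈ 1010 kN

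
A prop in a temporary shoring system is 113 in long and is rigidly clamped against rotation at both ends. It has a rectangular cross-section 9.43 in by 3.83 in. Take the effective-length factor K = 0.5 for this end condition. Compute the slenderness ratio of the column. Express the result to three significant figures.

λ ≈ 51.1

For a rectangle r_min = b/√12 = 3.83/√12 = 1.106 in
L_e = K·L = 0.5 × 113 = 56.50 in
λ = L_e / r_min = 56.500 / 1.106 = 51.1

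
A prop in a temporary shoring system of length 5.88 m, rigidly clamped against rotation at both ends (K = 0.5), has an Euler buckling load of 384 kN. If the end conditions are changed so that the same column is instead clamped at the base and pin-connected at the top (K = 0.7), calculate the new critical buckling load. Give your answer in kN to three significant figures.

P_cr ∝ 1/K², so P_cr,new = P_cr,old × (K_old/K_new)² = 384 × (0.5/0.7)²
= 384 × 0.5102 = 196 kN

P_cr ≈ 196 kN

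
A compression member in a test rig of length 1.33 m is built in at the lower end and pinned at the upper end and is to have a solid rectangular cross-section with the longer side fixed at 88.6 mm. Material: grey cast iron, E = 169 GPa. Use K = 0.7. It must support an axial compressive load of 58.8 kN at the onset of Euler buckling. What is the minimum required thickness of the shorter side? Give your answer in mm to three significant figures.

b ≈ 16.1 mm

L_e = K·L = 0.7 × 1.33 = 0.9310 m
Required I = P_cr·L_e²/(π²E) = 5.880×10^4 × 0.9310² / (π² × 1.69×10^11) = 3.056×10^-8 m⁴
I_req = 3.056×10^4 mm⁴
Rectangle, weak axis: I_min = h·b³/12 with h = 88.6 mm fixed  ⇒  b = (12I/h)^(1/3) = 16.1 mm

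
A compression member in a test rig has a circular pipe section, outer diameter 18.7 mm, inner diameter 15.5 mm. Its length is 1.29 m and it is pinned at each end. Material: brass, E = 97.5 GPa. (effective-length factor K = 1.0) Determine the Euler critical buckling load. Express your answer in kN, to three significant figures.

P_cr ≈ 1.83 kN

d_o = 18.7 mm, d_i = 15.5 mm
I = π(d_o⁴ − d_i⁴)/64 = π(18.7⁴ − 15.50⁴)/64 = 3.169×10^3 mm⁴
I = 3.169×10^3 mm⁴ = 3.169×10^-9 m⁴
Effective length L_e = K·L = 1 × 1.29 = 1.290 m
P_cr = π²EI / L_e² = π² × 97.5×10⁹ × 3.169×10^-9 / 1.290² = 1.833×10^3 N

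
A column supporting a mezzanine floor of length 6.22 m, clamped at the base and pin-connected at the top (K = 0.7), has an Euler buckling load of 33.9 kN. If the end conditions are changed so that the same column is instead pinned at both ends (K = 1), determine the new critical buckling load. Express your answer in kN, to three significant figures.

P_cr ≈ 16.6 kN

P_cr ∝ 1/K², so P_cr,new = P_cr,old × (K_old/K_new)² = 33.9 × (0.7/1)²
= 33.9 × 0.4900 = 16.6 kN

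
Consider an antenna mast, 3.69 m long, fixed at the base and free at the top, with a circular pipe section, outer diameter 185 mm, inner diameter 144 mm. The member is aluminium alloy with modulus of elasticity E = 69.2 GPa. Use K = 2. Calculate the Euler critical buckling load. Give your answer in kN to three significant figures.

P_cr ≈ 456 kN

d_o = 185 mm, d_i = 144 mm
I = π(d_o⁴ − d_i⁴)/64 = π(185⁴ − 144.0⁴)/64 = 3.639×10^7 mm⁴
I = 3.639×10^7 mm⁴ = 3.639×10^-5 m⁴
Effective length L_e = K·L = 2 × 3.69 = 7.380 m
P_cr = π²EI / L_e² = π² × 69.2×10⁹ × 3.639×10^-5 / 7.380² = 4.563×10^5 N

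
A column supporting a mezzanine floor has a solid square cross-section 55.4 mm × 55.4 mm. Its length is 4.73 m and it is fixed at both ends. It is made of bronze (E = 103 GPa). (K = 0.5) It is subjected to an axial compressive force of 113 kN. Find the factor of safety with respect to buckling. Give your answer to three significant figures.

n ≈ 1.26

I = a⁴/12 = 55.4⁴/12 = 7.850×10^5 mm⁴
I = 7.850×10^5 mm⁴ = 7.850×10^-7 m⁴
Effective length L_e = K·L = 0.5 × 4.73 = 2.365 m
P_cr = π²EI / L_e² = π² × 103×10⁹ × 7.850×10^-7 / 2.365² = 1.427×10^5 N
Factor of safety n = P_cr / P = 142.67 / 113 = 1.26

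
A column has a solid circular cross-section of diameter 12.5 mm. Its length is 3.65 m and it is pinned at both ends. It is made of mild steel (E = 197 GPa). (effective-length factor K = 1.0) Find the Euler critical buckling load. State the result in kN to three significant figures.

P_cr ≈ 0.175 kN

I = πd⁴/64 = π×12.5⁴/64 = 1.198×10^3 mm⁴
I = 1.198×10^3 mm⁴ = 1.198×10^-9 m⁴
Effective length L_e = K·L = 1 × 3.65 = 3.650 m
P_cr = π²EI / L_e² = π² × 197×10⁹ × 1.198×10^-9 / 3.650² = 174.9 N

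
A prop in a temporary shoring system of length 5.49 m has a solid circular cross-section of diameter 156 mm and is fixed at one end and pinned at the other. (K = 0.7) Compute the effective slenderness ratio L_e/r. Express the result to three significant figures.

I = πd⁴/64 = π×156⁴/64 = 2.907×10^7 mm⁴
A = 1.911×10^4 mm²;  r_min = √(I/A) = √(2.907×10^7/1.911×10^4) = 39.00 mm
L_e = K·L = 0.7 × 5.49 m = 3.843 m = 3843.0 mm
λ = L_e / r_min = 3843.0 / 39.00 = 98.5

λ ≈ 98.5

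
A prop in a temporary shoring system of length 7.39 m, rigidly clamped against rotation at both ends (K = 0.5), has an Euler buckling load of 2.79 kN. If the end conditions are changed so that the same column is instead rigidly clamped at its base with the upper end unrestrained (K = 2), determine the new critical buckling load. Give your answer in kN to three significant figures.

P_cr ∝ 1/K², so P_cr,new = P_cr,old × (K_old/K_new)² = 2.79 × (0.5/2)²
= 2.79 × 0.06250 = 0.174 kN

P_cr ≈ 0.174 kN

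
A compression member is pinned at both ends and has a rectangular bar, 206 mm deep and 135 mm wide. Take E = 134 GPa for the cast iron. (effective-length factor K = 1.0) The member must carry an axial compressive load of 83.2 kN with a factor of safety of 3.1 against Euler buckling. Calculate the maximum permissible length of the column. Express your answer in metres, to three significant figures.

L_max ≈ 14.7 m

Buckling occurs about the weak axis: I_min = h·b³/12 with b = 135 mm (the shorter side).
I_min = 206×135³/12 = 4.224×10^7 mm⁴
I = 4.224×10^-5 m⁴
Required critical load P_cr = n·P = 3.1 × 83.2 = 257.9 kN = 2.579×10^5 N
From P_cr = π²EI/(K·L)²:  L = (1/K)·√(π²EI/P_cr) = (1/1)·√(π²×1.34×10^11×4.224×10^-5/2.579×10^5)
L = 14.7 m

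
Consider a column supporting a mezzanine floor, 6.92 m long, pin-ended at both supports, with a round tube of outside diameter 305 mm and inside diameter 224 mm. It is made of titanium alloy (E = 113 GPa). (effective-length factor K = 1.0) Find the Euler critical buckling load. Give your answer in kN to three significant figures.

P_cr ≈ 7010 kN

d_o = 305 mm, d_i = 224 mm
I = π(d_o⁴ − d_i⁴)/64 = π(305⁴ − 224.0⁴)/64 = 3.012×10^8 mm⁴
I = 3.012×10^8 mm⁴ = 3.012×10^-4 m⁴
Effective length L_e = K·L = 1 × 6.92 = 6.920 m
P_cr = π²EI / L_e² = π² × 113×10⁹ × 3.012×10^-4 / 6.920² = 7.015×10^6 N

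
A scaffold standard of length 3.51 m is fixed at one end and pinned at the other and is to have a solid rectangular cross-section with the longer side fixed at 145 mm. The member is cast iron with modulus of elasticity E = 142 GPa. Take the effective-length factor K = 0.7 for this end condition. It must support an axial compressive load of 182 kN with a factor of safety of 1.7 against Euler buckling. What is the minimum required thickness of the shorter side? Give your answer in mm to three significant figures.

Required P_cr = n·P = 1.7 × 182 = 309.4 kN
L_e = K·L = 0.7 × 3.51 = 2.457 m
Required I = P_cr·L_e²/(π²E) = 3.094×10^5 × 2.457² / (π² × 1.42×10^11) = 1.333×10^-6 m⁴
I_req = 1.333×10^6 mm⁴
Rectangle, weak axis: I_min = h·b³/12 with h = 145 mm fixed  ⇒  b = (12I/h)^(1/3) = 48.0 mm

b ≈ 48.0 mm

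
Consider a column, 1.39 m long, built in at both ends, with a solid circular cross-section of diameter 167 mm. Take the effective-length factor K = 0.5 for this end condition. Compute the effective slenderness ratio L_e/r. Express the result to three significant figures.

λ ≈ 16.6

I = πd⁴/64 = π×167⁴/64 = 3.818×10^7 mm⁴
A = 2.190×10^4 mm²;  r_min = √(I/A) = √(3.818×10^7/2.190×10^4) = 41.75 mm
L_e = K·L = 0.5 × 1.39 m = 0.6950 m = 695.00 mm
λ = L_e / r_min = 695.00 / 41.75 = 16.6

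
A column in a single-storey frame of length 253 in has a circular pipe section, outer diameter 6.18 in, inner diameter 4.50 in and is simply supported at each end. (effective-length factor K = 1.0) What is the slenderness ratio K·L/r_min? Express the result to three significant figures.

λ ≈ 132

d_o = 6.18 in, d_i = 4.50 in
I = π(d_o⁴ − d_i⁴)/64 = π(6.18⁴ − 4.500⁴)/64 = 51.47 in⁴
A = 14.09 in²;  r_min = √(I/A) = √(51.47/14.09) = 1.911 in
L_e = K·L = 1 × 253 = 253.0 in
λ = L_e / r_min = 253.00 / 1.911 = 132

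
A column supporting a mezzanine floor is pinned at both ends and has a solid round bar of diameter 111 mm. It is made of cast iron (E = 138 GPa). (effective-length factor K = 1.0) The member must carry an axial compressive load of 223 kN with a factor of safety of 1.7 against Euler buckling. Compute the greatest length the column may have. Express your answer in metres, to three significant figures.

L_max ≈ 5.17 m

I = πd⁴/64 = π×111⁴/64 = 7.452×10^6 mm⁴
I = 7.452×10^-6 m⁴
Required critical load P_cr = n·P = 1.7 × 223 = 379.1 kN = 3.791×10^5 N
From P_cr = π²EI/(K·L)²:  L = (1/K)·√(π²EI/P_cr) = (1/1)·√(π²×1.38×10^11×7.452×10^-6/3.791×10^5)
L = 5.17 m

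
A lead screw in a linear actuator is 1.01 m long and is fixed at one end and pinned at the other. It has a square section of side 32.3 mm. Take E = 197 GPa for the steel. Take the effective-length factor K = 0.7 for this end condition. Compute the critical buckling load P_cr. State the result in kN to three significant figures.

I = a⁴/12 = 32.3⁴/12 = 9.070×10^4 mm⁴
I = 9.070×10^4 mm⁴ = 9.070×10^-8 m⁴
Effective length L_e = K·L = 0.7 × 1.01 = 0.7070 m
P_cr = π²EI / L_e² = π² × 197×10⁹ × 9.070×10^-8 / 0.7070² = 3.528×10^5 N

P_cr ≈ 353 kN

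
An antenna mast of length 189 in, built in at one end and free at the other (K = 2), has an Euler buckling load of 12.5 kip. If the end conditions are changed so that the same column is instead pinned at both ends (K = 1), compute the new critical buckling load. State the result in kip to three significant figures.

P_cr ∝ 1/K², so P_cr,new = P_cr,old × (K_old/K_new)² = 12.5 × (2/1)²
= 12.5 × 4.000 = 50.0 kip

P_cr ≈ 50.0 kip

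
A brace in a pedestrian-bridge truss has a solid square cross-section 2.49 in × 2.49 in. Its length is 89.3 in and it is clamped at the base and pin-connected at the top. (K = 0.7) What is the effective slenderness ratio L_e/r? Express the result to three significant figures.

λ ≈ 87.0

I = a⁴/12 = 2.49⁴/12 = 3.203 in⁴
A = 6.200 in²;  r_min = √(I/A) = √(3.203/6.200) = 0.7188 in
L_e = K·L = 0.7 × 89.3 = 62.51 in
λ = L_e / r_min = 62.510 / 0.7188 = 87.0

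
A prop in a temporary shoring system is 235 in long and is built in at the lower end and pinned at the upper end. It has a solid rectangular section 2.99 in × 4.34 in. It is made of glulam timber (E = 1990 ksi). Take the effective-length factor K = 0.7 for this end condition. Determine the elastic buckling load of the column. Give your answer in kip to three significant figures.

P_cr ≈ 7.02 kip

Buckling occurs about the weak axis: I_min = h·b³/12 with b = 2.99 in (the shorter side).
I_min = 4.34×2.99³/12 = 9.668 in⁴
Effective length L_e = K·L = 0.7 × 235 = 164.5 in
P_cr = π²EI / L_e² = π² × 1990×10³ × 9.668 / 164.5² = 7.017×10^3 lb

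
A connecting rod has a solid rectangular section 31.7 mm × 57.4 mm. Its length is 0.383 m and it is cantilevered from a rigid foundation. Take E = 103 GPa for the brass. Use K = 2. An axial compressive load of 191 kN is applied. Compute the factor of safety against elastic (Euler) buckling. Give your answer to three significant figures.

Buckling occurs about the weak axis: I_min = h·b³/12 with b = 31.7 mm (the shorter side).
I_min = 57.4×31.7³/12 = 1.524×10^5 mm⁴
I = 1.524×10^5 mm⁴ = 1.524×10^-7 m⁴
Effective length L_e = K·L = 2 × 0.383 = 0.7660 m
P_cr = π²EI / L_e² = π² × 103×10⁹ × 1.524×10^-7 / 0.7660² = 2.640×10^5 N
Factor of safety n = P_cr / P = 263.99 / 191 = 1.38

n ≈ 1.38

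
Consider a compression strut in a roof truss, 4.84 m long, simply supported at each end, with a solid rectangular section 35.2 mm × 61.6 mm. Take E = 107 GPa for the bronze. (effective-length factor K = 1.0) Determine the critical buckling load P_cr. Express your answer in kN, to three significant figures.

P_cr ≈ 10.1 kN

Buckling occurs about the weak axis: I_min = h·b³/12 with b = 35.2 mm (the shorter side).
I_min = 61.6×35.2³/12 = 2.239×10^5 mm⁴
I = 2.239×10^5 mm⁴ = 2.239×10^-7 m⁴
Effective length L_e = K·L = 1 × 4.84 = 4.840 m
P_cr = π²EI / L_e² = π² × 107×10⁹ × 2.239×10^-7 / 4.840² = 1.009×10^4 N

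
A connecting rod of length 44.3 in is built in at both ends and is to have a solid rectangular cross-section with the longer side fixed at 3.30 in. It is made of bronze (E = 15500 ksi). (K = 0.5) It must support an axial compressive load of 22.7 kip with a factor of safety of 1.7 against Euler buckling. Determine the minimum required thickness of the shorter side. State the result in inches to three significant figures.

Required P_cr = n·P = 1.7 × 22.7 = 38.59 kip
L_e = K·L = 0.5 × 44.3 = 22.15 in
Required I = P_cr·L_e²/(π²E) = 3.859×10^4 × 22.15² / (π² × 1.55×10^7) = 0.1238 in⁴
Rectangle, weak axis: I_min = h·b³/12 with h = 3.30 in fixed  ⇒  b = (12I/h)^(1/3) = 0.766 in

b ≈ 0.766 in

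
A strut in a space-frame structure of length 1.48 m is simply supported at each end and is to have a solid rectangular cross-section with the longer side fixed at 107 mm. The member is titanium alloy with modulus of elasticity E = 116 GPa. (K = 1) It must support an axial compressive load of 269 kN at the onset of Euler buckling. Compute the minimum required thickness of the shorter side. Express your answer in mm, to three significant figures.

b ≈ 38.6 mm

L_e = K·L = 1 × 1.48 = 1.480 m
Required I = P_cr·L_e²/(π²E) = 2.690×10^5 × 1.480² / (π² × 1.16×10^11) = 5.147×10^-7 m⁴
I_req = 5.147×10^5 mm⁴
Rectangle, weak axis: I_min = h·b³/12 with h = 107 mm fixed  ⇒  b = (12I/h)^(1/3) = 38.6 mm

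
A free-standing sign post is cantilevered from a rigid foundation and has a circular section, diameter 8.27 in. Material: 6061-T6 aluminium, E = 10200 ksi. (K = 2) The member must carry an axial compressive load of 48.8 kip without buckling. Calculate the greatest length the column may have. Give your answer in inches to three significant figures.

L_max ≈ 344 in

I = πd⁴/64 = π×8.27⁴/64 = 229.6 in⁴
At the buckling limit P_cr = P = 4.880×10^4 lb
From P_cr = π²EI/(K·L)²:  L = (1/K)·√(π²EI/P_cr) = (1/2)·√(π²×1.02×10^7×229.6/4.880×10^4)
L = 344 in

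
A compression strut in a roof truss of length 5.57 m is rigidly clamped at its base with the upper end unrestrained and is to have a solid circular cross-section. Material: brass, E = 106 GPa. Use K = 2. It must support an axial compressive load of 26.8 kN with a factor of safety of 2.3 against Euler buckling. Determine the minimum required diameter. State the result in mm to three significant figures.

d ≈ 110 mm

Required P_cr = n·P = 2.3 × 26.8 = 61.64 kN
L_e = K·L = 2 × 5.57 = 11.14 m
Required I = P_cr·L_e²/(π²E) = 6.164×10^4 × 11.14² / (π² × 1.06×10^11) = 7.312×10^-6 m⁴
I_req = 7.312×10^6 mm⁴
Solid circle: I = πd⁴/64  ⇒  d = (64I/π)^(1/4) = (64×7.312×10^6/π)^(1/4) = 110 mm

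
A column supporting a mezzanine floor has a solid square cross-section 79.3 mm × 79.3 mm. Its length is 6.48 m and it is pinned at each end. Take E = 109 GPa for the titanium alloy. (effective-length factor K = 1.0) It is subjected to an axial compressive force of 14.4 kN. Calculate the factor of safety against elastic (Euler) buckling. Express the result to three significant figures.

I = a⁴/12 = 79.3⁴/12 = 3.295×10^6 mm⁴
I = 3.295×10^6 mm⁴ = 3.295×10^-6 m⁴
Effective length L_e = K·L = 1 × 6.48 = 6.480 m
P_cr = π²EI / L_e² = π² × 109×10⁹ × 3.295×10^-6 / 6.480² = 8.443×10^4 N
Factor of safety n = P_cr / P = 84.428 / 14.4 = 5.86

n ≈ 5.86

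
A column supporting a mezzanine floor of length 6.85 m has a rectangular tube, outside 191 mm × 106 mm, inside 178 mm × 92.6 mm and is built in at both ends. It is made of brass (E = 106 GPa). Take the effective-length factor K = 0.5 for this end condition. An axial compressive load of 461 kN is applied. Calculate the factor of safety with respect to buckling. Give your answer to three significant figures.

Weak-axis I_min = (h_o·b_o³ − h_i·b_i³)/12 with b_o = 106, b_i = 92.60 mm (shorter outer/inner sides).
I_min = (191×106³ − 178.0×92.60³)/12 = 7.179×10^6 mm⁴
I = 7.179×10^6 mm⁴ = 7.179×10^-6 m⁴
Effective length L_e = K·L = 0.5 × 6.85 = 3.425 m
P_cr = π²EI / L_e² = π² × 106×10⁹ × 7.179×10^-6 / 3.425² = 6.402×10^5 N
Factor of safety n = P_cr / P = 640.25 / 461 = 1.39

n ≈ 1.39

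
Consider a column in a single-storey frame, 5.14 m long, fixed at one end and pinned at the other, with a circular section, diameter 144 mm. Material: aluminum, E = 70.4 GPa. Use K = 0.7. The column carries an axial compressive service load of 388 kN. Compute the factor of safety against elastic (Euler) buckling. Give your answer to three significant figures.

n ≈ 2.92

I = πd⁴/64 = π×144⁴/64 = 2.111×10^7 mm⁴
I = 2.111×10^7 mm⁴ = 2.111×10^-5 m⁴
Effective length L_e = K·L = 0.7 × 5.14 = 3.598 m
P_cr = π²EI / L_e² = π² × 70.4×10⁹ × 2.111×10^-5 / 3.598² = 1.133×10^6 N
Factor of safety n = P_cr / P = 1132.8 / 388 = 2.92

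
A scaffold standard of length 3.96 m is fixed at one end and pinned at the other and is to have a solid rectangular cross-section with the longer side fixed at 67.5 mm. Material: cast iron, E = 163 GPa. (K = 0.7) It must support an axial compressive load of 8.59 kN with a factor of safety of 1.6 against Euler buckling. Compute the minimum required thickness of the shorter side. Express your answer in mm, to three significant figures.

Required P_cr = n·P = 1.6 × 8.59 = 13.74 kN
L_e = K·L = 0.7 × 3.96 = 2.772 m
Required I = P_cr·L_e²/(π²E) = 1.374×10^4 × 2.772² / (π² × 1.63×10^11) = 6.565×10^-8 m⁴
I_req = 6.565×10^4 mm⁴
Rectangle, weak axis: I_min = h·b³/12 with h = 67.5 mm fixed  ⇒  b = (12I/h)^(1/3) = 22.7 mm

b ≈ 22.7 mm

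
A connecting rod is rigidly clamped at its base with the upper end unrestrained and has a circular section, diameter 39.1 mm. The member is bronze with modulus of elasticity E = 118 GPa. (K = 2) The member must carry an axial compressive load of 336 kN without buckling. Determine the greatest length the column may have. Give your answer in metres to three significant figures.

L_max ≈ 0.315 m

I = πd⁴/64 = π×39.1⁴/64 = 1.147×10^5 mm⁴
I = 1.147×10^-7 m⁴
At the buckling limit P_cr = P = 3.360×10^5 N
From P_cr = π²EI/(K·L)²:  L = (1/K)·√(π²EI/P_cr) = (1/2)·√(π²×1.18×10^11×1.147×10^-7/3.360×10^5)
L = 0.315 m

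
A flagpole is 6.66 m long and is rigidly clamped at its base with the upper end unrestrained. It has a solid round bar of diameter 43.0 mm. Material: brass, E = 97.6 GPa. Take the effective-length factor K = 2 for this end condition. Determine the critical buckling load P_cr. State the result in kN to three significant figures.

P_cr ≈ 0.911 kN

I = πd⁴/64 = π×43.0⁴/64 = 1.678×10^5 mm⁴
I = 1.678×10^5 mm⁴ = 1.678×10^-7 m⁴
Effective length L_e = K·L = 2 × 6.66 = 13.32 m
P_cr = π²EI / L_e² = π² × 97.6×10⁹ × 1.678×10^-7 / 13.32² = 911.1 N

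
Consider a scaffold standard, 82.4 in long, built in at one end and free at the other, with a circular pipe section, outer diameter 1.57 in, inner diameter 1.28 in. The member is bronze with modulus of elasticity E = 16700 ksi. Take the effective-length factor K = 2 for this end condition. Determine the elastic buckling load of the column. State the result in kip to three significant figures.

d_o = 1.57 in, d_i = 1.28 in
I = π(d_o⁴ − d_i⁴)/64 = π(1.57⁴ − 1.280⁴)/64 = 0.1665 in⁴
Effective length L_e = K·L = 2 × 82.4 = 164.8 in
P_cr = π²EI / L_e² = π² × 16700×10³ × 0.1665 / 164.8² = 1.010×10^3 lb

P_cr ≈ 1.01 kip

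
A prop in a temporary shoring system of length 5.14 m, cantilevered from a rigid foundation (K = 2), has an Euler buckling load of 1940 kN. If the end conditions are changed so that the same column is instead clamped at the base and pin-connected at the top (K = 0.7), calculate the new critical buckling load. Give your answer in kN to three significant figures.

P_cr ≈ 15800 kN

P_cr ∝ 1/K², so P_cr,new = P_cr,old × (K_old/K_new)² = 1940 × (2/0.7)²
= 1940 × 8.163 = 15800 kN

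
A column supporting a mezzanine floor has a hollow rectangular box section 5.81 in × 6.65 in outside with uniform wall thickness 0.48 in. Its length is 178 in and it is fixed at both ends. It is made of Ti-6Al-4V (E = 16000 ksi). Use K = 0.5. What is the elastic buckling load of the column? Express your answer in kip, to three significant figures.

Inner dimensions: h_i = 6.65 − 2×0.48 = 5.690 in, b_i = 5.81 − 2×0.48 = 4.850 in
Weak-axis I_min = (h_o·b_o³ − h_i·b_i³)/12 with b_o = 5.81, b_i = 4.850 in (shorter outer/inner sides).
I_min = (6.65×5.81³ − 5.690×4.850³)/12 = 54.59 in⁴
Effective length L_e = K·L = 0.5 × 178 = 89.00 in
P_cr = π²EI / L_e² = π² × 16000×10³ × 54.59 / 89.00² = 1.088×10^6 lb

P_cr ≈ 1090 kip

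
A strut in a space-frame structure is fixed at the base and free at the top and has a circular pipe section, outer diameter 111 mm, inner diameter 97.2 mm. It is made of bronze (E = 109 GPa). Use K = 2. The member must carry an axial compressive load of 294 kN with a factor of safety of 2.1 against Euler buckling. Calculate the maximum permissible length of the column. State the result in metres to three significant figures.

d_o = 111 mm, d_i = 97.2 mm
I = π(d_o⁴ − d_i⁴)/64 = π(111⁴ − 97.20⁴)/64 = 3.070×10^6 mm⁴
I = 3.070×10^-6 m⁴
Required critical load P_cr = n·P = 2.1 × 294 = 617.4 kN = 6.174×10^5 N
From P_cr = π²EI/(K·L)²:  L = (1/K)·√(π²EI/P_cr) = (1/2)·√(π²×1.09×10^11×3.070×10^-6/6.174×10^5)
L = 1.16 m

L_max ≈ 1.16 m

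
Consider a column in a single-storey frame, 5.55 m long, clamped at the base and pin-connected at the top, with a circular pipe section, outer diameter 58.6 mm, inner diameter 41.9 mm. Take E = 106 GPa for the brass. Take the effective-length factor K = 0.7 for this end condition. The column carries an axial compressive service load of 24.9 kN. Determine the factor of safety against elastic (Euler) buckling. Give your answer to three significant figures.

n ≈ 1.19

d_o = 58.6 mm, d_i = 41.9 mm
I = π(d_o⁴ − d_i⁴)/64 = π(58.6⁴ − 41.90⁴)/64 = 4.275×10^5 mm⁴
I = 4.275×10^5 mm⁴ = 4.275×10^-7 m⁴
Effective length L_e = K·L = 0.7 × 5.55 = 3.885 m
P_cr = π²EI / L_e² = π² × 106×10⁹ × 4.275×10^-7 / 3.885² = 2.964×10^4 N
Factor of safety n = P_cr / P = 29.635 / 24.9 = 1.19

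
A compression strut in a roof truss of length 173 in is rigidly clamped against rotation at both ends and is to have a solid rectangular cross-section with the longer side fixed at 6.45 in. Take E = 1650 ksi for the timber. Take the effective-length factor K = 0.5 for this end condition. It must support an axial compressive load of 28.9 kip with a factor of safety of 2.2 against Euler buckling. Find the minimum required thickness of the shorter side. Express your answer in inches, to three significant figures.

b ≈ 3.79 in

Required P_cr = n·P = 2.2 × 28.9 = 63.58 kip
L_e = K·L = 0.5 × 173 = 86.50 in
Required I = P_cr·L_e²/(π²E) = 6.358×10^4 × 86.50² / (π² × 1.65×10^6) = 29.21 in⁴
Rectangle, weak axis: I_min = h·b³/12 with h = 6.45 in fixed  ⇒  b = (12I/h)^(1/3) = 3.79 in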